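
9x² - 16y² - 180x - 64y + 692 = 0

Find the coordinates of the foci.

Collect terms: 9(x² - 20x) -16(y² + 4y) = -692
Complete the square: 9(x - 10)² -16(y + 2)² = -692 + 900 - 64 = 144
Divide by 144: (x - 10)²/16 - (y + 2)²/9 = 1
Hyperbola, center (10, -2), transverse axis horizontal; a² = 16, b² = 9.
c² = a² + b² = 16 + 9 = 25, so c = 5.
Foci lie on the horizontal axis through the center: (h ± c, k).

(5, -2) and (15, -2)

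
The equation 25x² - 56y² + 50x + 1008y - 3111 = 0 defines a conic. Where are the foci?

Group: 25(x² + 2x) -56(y² - 18y) = 3111
25(x + 1)² -56(y - 9)² = 3111 + 25 - 4536 = -1400
Dividing both sides by -1400: (y - 9)²/25 - (x + 1)²/56 = 1
Hyperbola, center (-1, 9), transverse axis vertical; a² = 25, b² = 56.
c² = a² + b² = 25 + 56 = 81, so c = 9.
Foci lie on the vertical axis through the center: (h, k ± c).

(-1, 0) and (-1, 18)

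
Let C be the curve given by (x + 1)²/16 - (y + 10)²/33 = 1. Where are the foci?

(-8, -10) and (6, -10)

Center (-1, -10). The positive term is the x-term, so the transverse axis is horizontal; a² = 16, b² = 33.
c² = a² + b² = 16 + 33 = 49, so c = 7.
Foci lie on the horizontal axis through the center: (h ± c, k).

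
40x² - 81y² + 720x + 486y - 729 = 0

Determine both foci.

(-20, 3) and (2, 3)

Group the x- and y-terms: 40(x² + 18x) -81(y² - 6y) = 729
Completing the square gives 40(x + 9)² -81(y - 3)² = 729 + 3240 - 729 = 3240.
Divide through by 3240 to get (x + 9)²/81 - (y - 3)²/40 = 1.
Hyperbola, center (-9, 3), transverse axis horizontal; a² = 81, b² = 40.
c² = a² + b² = 81 + 40 = 121, so c = 11.
Foci lie on the horizontal axis through the center: (h ± c, k).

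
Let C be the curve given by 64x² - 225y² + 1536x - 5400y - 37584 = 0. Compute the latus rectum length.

128/15

Group the x- and y-terms: 64(x² + 24x) -225(y² + 24y) = 37584
Complete the square: 64(x + 12)² -225(y + 12)² = 37584 + 9216 - 32400 = 14400
Divide through by 14400 to get (x + 12)²/225 - (y + 12)²/64 = 1.
Hyperbola, center (-12, -12), transverse axis horizontal; a² = 225, b² = 64.
Latus rectum length = 2b²/a = 2·64/15 = 128/15.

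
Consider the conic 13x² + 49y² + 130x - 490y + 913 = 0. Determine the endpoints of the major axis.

Rearranging, 13(x² + 10x) + 49(y² - 10y) = -913.
Complete the square in x and y: 13(x + 5)² + 49(y - 5)² = -913 + 325 + 1225 = 637
Divide by 637: (x + 5)²/49 + (y - 5)²/13 = 1
Ellipse, center (-5, 5), major axis horizontal; a² = 49, b² = 13.
a = 7. Vertices at (h ± a, k).

(-12, 5) and (2, 5)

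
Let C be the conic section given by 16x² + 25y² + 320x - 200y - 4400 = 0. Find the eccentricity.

e = 3/5

Group: 16(x² + 20x) + 25(y² - 8y) = 4400
Completing the square gives 16(x + 10)² + 25(y - 4)² = 4400 + 1600 + 400 = 6400.
Divide through by 6400 to get (x + 10)²/400 + (y - 4)²/256 = 1.
Ellipse, center (-10, 4), major axis horizontal; a² = 400, b² = 256.
c² = a² - b² = 144, so c = 12.
e = c/a = 12/20 = 3/5.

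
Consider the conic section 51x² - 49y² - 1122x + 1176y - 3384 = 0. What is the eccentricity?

e = 10/7

Group: 51(x² - 22x) -49(y² - 24y) = 3384
Completing the square gives 51(x - 11)² -49(y - 12)² = 3384 + 6171 - 7056 = 2499.
Divide by 2499: (x - 11)²/49 - (y - 12)²/51 = 1
Hyperbola, center (11, 12), transverse axis horizontal; a² = 49, b² = 51.
c² = a² + b² = 100, so c = 10.
e = c/a = 10/7.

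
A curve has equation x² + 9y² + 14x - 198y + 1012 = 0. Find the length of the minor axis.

Collect terms: (x² + 14x) + 9(y² - 22y) = -1012
Completing the square gives (x + 7)² + 9(y - 11)² = -1012 + 49 + 1089 = 126.
Divide by 126: (x + 7)²/126 + (y - 11)²/14 = 1
Ellipse, center (-7, 11), major axis horizontal; a² = 126, b² = 14.
b² = 14 so b = √14; the minor axis has length 2b = 2√14.

2√14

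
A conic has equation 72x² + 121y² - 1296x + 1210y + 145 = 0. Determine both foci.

Group the x- and y-terms: 72(x² - 18x) + 121(y² + 10y) = -145
72(x - 9)² + 121(y + 5)² = -145 + 5832 + 3025 = 8712
Divide by 8712: (x - 9)²/121 + (y + 5)²/72 = 1
Ellipse, center (9, -5), major axis horizontal; a² = 121, b² = 72.
c² = a² - b² = 121 - 72 = 49, so c = 7.
Foci lie on the horizontal axis through the center: (h ± c, k).

(2, -5) and (16, -5)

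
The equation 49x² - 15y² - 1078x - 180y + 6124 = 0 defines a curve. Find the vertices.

Group the x- and y-terms: 49(x² - 22x) -15(y² + 12y) = -6124
Complete the square in x and y: 49(x - 11)² -15(y + 6)² = -6124 + 5929 - 540 = -735
Divide by -735: (y + 6)²/49 - (x - 11)²/15 = 1
Hyperbola, center (11, -6), transverse axis vertical; a² = 49, b² = 15.
a = 7. Vertices at (h, k ± a).

(11, -13) and (11, 1)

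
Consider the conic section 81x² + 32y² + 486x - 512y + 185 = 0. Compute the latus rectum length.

64/9

Collect terms: 81(x² + 6x) + 32(y² - 16y) = -185
81(x + 3)² + 32(y - 8)² = -185 + 729 + 2048 = 2592
Dividing both sides by 2592: (x + 3)²/32 + (y - 8)²/81 = 1
Ellipse, center (-3, 8), major axis vertical; a² = 81, b² = 32.
Latus rectum length = 2b²/a = 2·32/9 = 64/9.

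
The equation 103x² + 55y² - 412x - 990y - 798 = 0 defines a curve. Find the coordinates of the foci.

(2, 9 - 4√3) and (2, 9 + 4√3)

103(x² - 4x) + 55(y² - 18y) = 798
103(x - 2)² + 55(y - 9)² = 798 + 412 + 4455 = 5665
Divide through by 5665 to get (x - 2)²/55 + (y - 9)²/103 = 1.
Ellipse, center (2, 9), major axis vertical; a² = 103, b² = 55.
c² = a² - b² = 103 - 55 = 48, so c = 4√3.
Foci lie on the vertical axis through the center: (h, k ± c).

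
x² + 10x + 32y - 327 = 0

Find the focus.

(-5, 3)

Only x is squared. Complete the square in x: (x + 5)² = -32(y - 11).
Vertex (-5, 11); 4p = -32 so p = -8. Opens down.
Focus is p units from the vertex along the axis: (h, k + p).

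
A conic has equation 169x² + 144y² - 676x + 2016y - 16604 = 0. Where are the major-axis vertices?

Group the x- and y-terms: 169(x² - 4x) + 144(y² + 14y) = 16604
Complete the square: 169(x - 2)² + 144(y + 7)² = 16604 + 676 + 7056 = 24336
Divide through by 24336 to get (x - 2)²/144 + (y + 7)²/169 = 1.
Ellipse, center (2, -7), major axis vertical; a² = 169, b² = 144.
a = 13. Vertices at (h, k ± a).

(2, -20) and (2, 6)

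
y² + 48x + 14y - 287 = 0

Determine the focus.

Only y is squared. Complete the square in y: (y + 7)² = -48(x - 7).
Vertex (7, -7); 4p = -48 so p = -12. Opens left.
Focus is p units from the vertex along the axis: (h + p, k).

(-5, -7)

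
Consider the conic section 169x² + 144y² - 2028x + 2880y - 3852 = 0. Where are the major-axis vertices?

Group the x- and y-terms: 169(x² - 12x) + 144(y² + 20y) = 3852
Complete the square: 169(x - 6)² + 144(y + 10)² = 3852 + 6084 + 14400 = 24336
Divide through by 24336 to get (x - 6)²/144 + (y + 10)²/169 = 1.
Ellipse, center (6, -10), major axis vertical; a² = 169, b² = 144.
a = 13. Vertices at (h, k ± a).

(6, -23) and (6, 3)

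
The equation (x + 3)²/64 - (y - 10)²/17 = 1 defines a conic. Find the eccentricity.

Center (-3, 10). The positive term is the x-term, so the transverse axis is horizontal; a² = 64, b² = 17.
c² = a² + b² = 81, so c = 9.
e = c/a = 9/8.

e = 9/8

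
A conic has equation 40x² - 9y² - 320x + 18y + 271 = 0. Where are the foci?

Group the x- and y-terms: 40(x² - 8x) -9(y² - 2y) = -271
Complete the square in x and y: 40(x - 4)² -9(y - 1)² = -271 + 640 - 9 = 360
Dividing both sides by 360: (x - 4)²/9 - (y - 1)²/40 = 1
Hyperbola, center (4, 1), transverse axis horizontal; a² = 9, b² = 40.
c² = a² + b² = 9 + 40 = 49, so c = 7.
Foci lie on the horizontal axis through the center: (h ± c, k).

(-3, 1) and (11, 1)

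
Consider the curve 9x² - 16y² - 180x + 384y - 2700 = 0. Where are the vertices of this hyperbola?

(-2, 12) and (22, 12)

9(x² - 20x) -16(y² - 24y) = 2700
9(x - 10)² -16(y - 12)² = 2700 + 900 - 2304 = 1296
Divide through by 1296 to get (x - 10)²/144 - (y - 12)²/81 = 1.
Hyperbola, center (10, 12), transverse axis horizontal; a² = 144, b² = 81.
a = 12. Vertices at (h ± a, k).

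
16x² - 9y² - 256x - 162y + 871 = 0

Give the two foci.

(8, -19) and (8, 1)

Rearranging, 16(x² - 16x) -9(y² + 18y) = -871.
Complete the square in x and y: 16(x - 8)² -9(y + 9)² = -871 + 1024 - 729 = -576
Divide through by -576 to get (y + 9)²/64 - (x - 8)²/36 = 1.
Hyperbola, center (8, -9), transverse axis vertical; a² = 64, b² = 36.
c² = a² + b² = 64 + 36 = 100, so c = 10.
Foci lie on the vertical axis through the center: (h, k ± c).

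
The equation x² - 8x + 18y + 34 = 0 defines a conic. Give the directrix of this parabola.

y = 7/2

Only x is squared. Complete the square in x: (x - 4)² = -18(y + 1).
Vertex (4, -1); 4p = -18 so p = -9/2. Opens down.
Directrix is the horizontal line y = k − p = -1 − (-9/2) = 7/2.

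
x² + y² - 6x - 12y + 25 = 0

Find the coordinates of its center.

Group the x- and y-terms: (x² - 6x) + (y² - 12y) = -25
(x - 3)² + (y - 6)² = -25 + 9 + 36 = 20
So (x - 3)² + (y - 6)² = 20.
Circle centered at (3, 6) with r² = 20.

(3, 6)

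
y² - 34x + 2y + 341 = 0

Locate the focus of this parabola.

Only y is squared. Complete the square in y: (y + 1)² = 34(x - 10).
Vertex (10, -1); 4p = 34 so p = 17/2. Opens right.
Focus is p units from the vertex along the axis: (h + p, k).

(37/2, -1)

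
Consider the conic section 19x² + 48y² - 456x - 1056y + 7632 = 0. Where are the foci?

Rearranging, 19(x² - 24x) + 48(y² - 22y) = -7632.
19(x - 12)² + 48(y - 11)² = -7632 + 2736 + 5808 = 912
Divide by 912: (x - 12)²/48 + (y - 11)²/19 = 1
Ellipse, center (12, 11), major axis horizontal; a² = 48, b² = 19.
c² = a² - b² = 48 - 19 = 29, so c = √29.
Foci lie on the horizontal axis through the center: (h ± c, k).

(12 - √29, 11) and (12 + √29, 11)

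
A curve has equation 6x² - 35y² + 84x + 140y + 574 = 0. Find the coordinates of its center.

(-7, 2)

Group the x- and y-terms: 6(x² + 14x) -35(y² - 4y) = -574
Complete the square in x and y: 6(x + 7)² -35(y - 2)² = -574 + 294 - 140 = -420
Divide by -420: (y - 2)²/12 - (x + 7)²/70 = 1
Hyperbola with center (-7, 2).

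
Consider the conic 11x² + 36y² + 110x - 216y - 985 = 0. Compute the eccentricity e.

Collect terms: 11(x² + 10x) + 36(y² - 6y) = 985
Complete the square in x and y: 11(x + 5)² + 36(y - 3)² = 985 + 275 + 324 = 1584
Divide by 1584: (x + 5)²/144 + (y - 3)²/44 = 1
Ellipse, center (-5, 3), major axis horizontal; a² = 144, b² = 44.
c² = a² - b² = 100, so c = 10.
e = c/a = 10/12 = 5/6.

e = 5/6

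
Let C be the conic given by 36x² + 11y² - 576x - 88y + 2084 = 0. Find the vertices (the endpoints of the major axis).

Group: 36(x² - 16x) + 11(y² - 8y) = -2084
36(x - 8)² + 11(y - 4)² = -2084 + 2304 + 176 = 396
Divide through by 396 to get (x - 8)²/11 + (y - 4)²/36 = 1.
Ellipse, center (8, 4), major axis vertical; a² = 36, b² = 11.
a = 6. Vertices at (h, k ± a).

(8, -2) and (8, 10)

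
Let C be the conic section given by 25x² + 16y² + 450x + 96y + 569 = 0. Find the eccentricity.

e = 3/5

25(x² + 18x) + 16(y² + 6y) = -569
Completing the square gives 25(x + 9)² + 16(y + 3)² = -569 + 2025 + 144 = 1600.
Divide through by 1600 to get (x + 9)²/64 + (y + 3)²/100 = 1.
Ellipse, center (-9, -3), major axis vertical; a² = 100, b² = 64.
c² = a² - b² = 36, so c = 6.
e = c/a = 6/10 = 3/5.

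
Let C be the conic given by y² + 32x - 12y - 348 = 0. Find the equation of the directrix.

Only y is squared. Complete the square in y: (y - 6)² = -32(x - 12).
Vertex (12, 6); 4p = -32 so p = -8. Opens left.
Directrix is the vertical line x = h − p = 12 − (-8) = 20.

x = 20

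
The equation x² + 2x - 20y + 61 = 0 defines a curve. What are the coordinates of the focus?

(-1, 8)

Only x is squared. Complete the square in x: (x + 1)² = 20(y - 3).
Vertex (-1, 3); 4p = 20 so p = 5. Opens up.
Focus is p units from the vertex along the axis: (h, k + p).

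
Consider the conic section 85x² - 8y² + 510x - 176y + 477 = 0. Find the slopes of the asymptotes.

85(x² + 6x) -8(y² + 22y) = -477
Complete the square in x and y: 85(x + 3)² -8(y + 11)² = -477 + 765 - 968 = -680
Dividing both sides by -680: (y + 11)²/85 - (x + 3)²/8 = 1
Hyperbola, center (-3, -11), transverse axis vertical; a² = 85, b² = 8.
For a vertical hyperbola the asymptotes have slope ±a/b.
Here that is ±√85/2√2 = ±√170/4.

√170/4 and -√170/4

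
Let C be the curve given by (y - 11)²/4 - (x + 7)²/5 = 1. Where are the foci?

(-7, 8) and (-7, 14)

Center (-7, 11). The positive term is the y-term, so the transverse axis is vertical; a² = 4, b² = 5.
c² = a² + b² = 4 + 5 = 9, so c = 3.
Foci lie on the vertical axis through the center: (h, k ± c).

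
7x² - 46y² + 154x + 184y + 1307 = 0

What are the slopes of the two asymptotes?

√322/46 and -√322/46

Group the x- and y-terms: 7(x² + 22x) -46(y² - 4y) = -1307
Completing the square gives 7(x + 11)² -46(y - 2)² = -1307 + 847 - 184 = -644.
Divide through by -644 to get (y - 2)²/14 - (x + 11)²/92 = 1.
Hyperbola, center (-11, 2), transverse axis vertical; a² = 14, b² = 92.
For a vertical hyperbola the asymptotes have slope ±a/b.
Here that is ±√14/2√23 = ±√322/46.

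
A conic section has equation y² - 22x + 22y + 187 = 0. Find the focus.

Only y is squared. Complete the square in y: (y + 11)² = 22(x - 3).
Vertex (3, -11); 4p = 22 so p = 11/2. Opens right.
Focus is p units from the vertex along the axis: (h + p, k).

(17/2, -11)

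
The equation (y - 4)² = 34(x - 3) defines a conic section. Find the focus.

(23/2, 4)

Vertex (3, 4); 4p = 34 so p = 17/2. Opens right.
Focus is p units from the vertex along the axis: (h + p, k).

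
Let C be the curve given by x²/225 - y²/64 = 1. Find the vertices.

(-15, 0) and (15, 0)

Center (0, 0). The positive term is the x-term, so the transverse axis is horizontal; a² = 225, b² = 64.
a = 15. Vertices at (h ± a, k).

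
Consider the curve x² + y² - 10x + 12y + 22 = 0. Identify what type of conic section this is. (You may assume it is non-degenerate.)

No xy term. Coefficients of x² and y² are A = 1, C = 1.
A = C (same sign) ⇒ circle.

circle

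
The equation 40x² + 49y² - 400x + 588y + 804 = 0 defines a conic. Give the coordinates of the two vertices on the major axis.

Group the x- and y-terms: 40(x² - 10x) + 49(y² + 12y) = -804
Completing the square gives 40(x - 5)² + 49(y + 6)² = -804 + 1000 + 1764 = 1960.
Divide by 1960: (x - 5)²/49 + (y + 6)²/40 = 1
Ellipse, center (5, -6), major axis horizontal; a² = 49, b² = 40.
a = 7. Vertices at (h ± a, k).

(-2, -6) and (12, -6)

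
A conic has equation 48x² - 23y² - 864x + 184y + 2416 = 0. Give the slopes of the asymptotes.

4√69/23 and -4√69/23

Rearranging, 48(x² - 18x) -23(y² - 8y) = -2416.
Complete the square in x and y: 48(x - 9)² -23(y - 4)² = -2416 + 3888 - 368 = 1104
Divide through by 1104 to get (x - 9)²/23 - (y - 4)²/48 = 1.
Hyperbola, center (9, 4), transverse axis horizontal; a² = 23, b² = 48.
For a horizontal hyperbola the asymptotes have slope ±b/a.
Here that is ±4√3/√23 = ±4√69/23.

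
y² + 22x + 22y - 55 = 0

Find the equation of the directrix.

Only y is squared. Complete the square in y: (y + 11)² = -22(x - 8).
Vertex (8, -11); 4p = -22 so p = -11/2. Opens left.
Directrix is the vertical line x = h − p = 8 − (-11/2) = 27/2.

x = 27/2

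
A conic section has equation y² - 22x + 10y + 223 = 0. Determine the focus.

(29/2, -5)

Only y is squared. Complete the square in y: (y + 5)² = 22(x - 9).
Vertex (9, -5); 4p = 22 so p = 11/2. Opens right.
Focus is p units from the vertex along the axis: (h + p, k).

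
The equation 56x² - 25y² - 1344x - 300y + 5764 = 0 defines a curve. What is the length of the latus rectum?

112/5

Group the x- and y-terms: 56(x² - 24x) -25(y² + 12y) = -5764
Complete the square in x and y: 56(x - 12)² -25(y + 6)² = -5764 + 8064 - 900 = 1400
Dividing both sides by 1400: (x - 12)²/25 - (y + 6)²/56 = 1
Hyperbola, center (12, -6), transverse axis horizontal; a² = 25, b² = 56.
Latus rectum length = 2b²/a = 2·56/5 = 112/5.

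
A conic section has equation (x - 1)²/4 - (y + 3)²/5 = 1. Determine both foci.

Center (1, -3). The positive term is the x-term, so the transverse axis is horizontal; a² = 4, b² = 5.
c² = a² + b² = 4 + 5 = 9, so c = 3.
Foci lie on the horizontal axis through the center: (h ± c, k).

(-2, -3) and (4, -3)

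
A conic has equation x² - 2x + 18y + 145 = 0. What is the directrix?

Only x is squared. Complete the square in x: (x - 1)² = -18(y + 8).
Vertex (1, -8); 4p = -18 so p = -9/2. Opens down.
Directrix is the horizontal line y = k − p = -8 − (-9/2) = -7/2.

y = -7/2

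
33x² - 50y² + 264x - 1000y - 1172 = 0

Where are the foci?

(-4, -10 - √166) and (-4, -10 + √166)

Group the x- and y-terms: 33(x² + 8x) -50(y² + 20y) = 1172
33(x + 4)² -50(y + 10)² = 1172 + 528 - 5000 = -3300
Divide by -3300: (y + 10)²/66 - (x + 4)²/100 = 1
Hyperbola, center (-4, -10), transverse axis vertical; a² = 66, b² = 100.
c² = a² + b² = 66 + 100 = 166, so c = √166.
Foci lie on the vertical axis through the center: (h, k ± c).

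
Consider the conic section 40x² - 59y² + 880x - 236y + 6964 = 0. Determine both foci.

(-11, -2 - 3√11) and (-11, -2 + 3√11)

Rearranging, 40(x² + 22x) -59(y² + 4y) = -6964.
Completing the square gives 40(x + 11)² -59(y + 2)² = -6964 + 4840 - 236 = -2360.
Divide by -2360: (y + 2)²/40 - (x + 11)²/59 = 1
Hyperbola, center (-11, -2), transverse axis vertical; a² = 40, b² = 59.
c² = a² + b² = 40 + 59 = 99, so c = 3√11.
Foci lie on the vertical axis through the center: (h, k ± c).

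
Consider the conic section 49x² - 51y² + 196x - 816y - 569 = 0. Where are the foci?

(-2, -18) and (-2, 2)

Rearranging, 49(x² + 4x) -51(y² + 16y) = 569.
Complete the square in x and y: 49(x + 2)² -51(y + 8)² = 569 + 196 - 3264 = -2499
Dividing both sides by -2499: (y + 8)²/49 - (x + 2)²/51 = 1
Hyperbola, center (-2, -8), transverse axis vertical; a² = 49, b² = 51.
c² = a² + b² = 49 + 51 = 100, so c = 10.
Foci lie on the vertical axis through the center: (h, k ± c).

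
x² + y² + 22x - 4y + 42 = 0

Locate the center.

Rearranging, (x² + 22x) + (y² - 4y) = -42.
Completing the square gives (x + 11)² + (y - 2)² = -42 + 121 + 4 = 83.
So (x + 11)² + (y - 2)² = 83.
Circle centered at (-11, 2) with r² = 83.

(-11, 2)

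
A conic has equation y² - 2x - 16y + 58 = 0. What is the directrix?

x = -7/2

Only y is squared. Complete the square in y: (y - 8)² = 2(x + 3).
Vertex (-3, 8); 4p = 2 so p = 1/2. Opens right.
Directrix is the vertical line x = h − p = -3 − (1/2) = -7/2.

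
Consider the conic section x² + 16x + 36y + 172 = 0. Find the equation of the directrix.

y = 6

Only x is squared. Complete the square in x: (x + 8)² = -36(y + 3).
Vertex (-8, -3); 4p = -36 so p = -9. Opens down.
Directrix is the horizontal line y = k − p = -3 − (-9) = 6.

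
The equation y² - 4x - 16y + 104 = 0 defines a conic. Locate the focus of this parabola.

Only y is squared. Complete the square in y: (y - 8)² = 4(x - 10).
Vertex (10, 8); 4p = 4 so p = 1. Opens right.
Focus is p units from the vertex along the axis: (h + p, k).

(11, 8)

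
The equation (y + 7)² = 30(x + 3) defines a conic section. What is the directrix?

Vertex (-3, -7); 4p = 30 so p = 15/2. Opens right.
Directrix is the vertical line x = h − p = -3 − (15/2) = -21/2.

x = -21/2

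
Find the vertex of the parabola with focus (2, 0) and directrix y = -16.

(2, -8)

The vertex is the midpoint between the focus and the directrix along the axis of symmetry.
Axis is vertical (directrix is horizontal). Vertex y-coordinate = (0 + (-16))/2 = -8; x-coordinate = 2.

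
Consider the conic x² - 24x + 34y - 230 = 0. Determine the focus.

Only x is squared. Complete the square in x: (x - 12)² = -34(y - 11).
Vertex (12, 11); 4p = -34 so p = -17/2. Opens down.
Focus is p units from the vertex along the axis: (h, k + p).

(12, 5/2)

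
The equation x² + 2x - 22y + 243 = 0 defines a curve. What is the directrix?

Only x is squared. Complete the square in x: (x + 1)² = 22(y - 11).
Vertex (-1, 11); 4p = 22 so p = 11/2. Opens up.
Directrix is the horizontal line y = k − p = 11 − (11/2) = 11/2.

y = 11/2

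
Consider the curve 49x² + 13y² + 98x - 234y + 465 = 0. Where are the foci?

(-1, 3) and (-1, 15)

Rearranging, 49(x² + 2x) + 13(y² - 18y) = -465.
Completing the square gives 49(x + 1)² + 13(y - 9)² = -465 + 49 + 1053 = 637.
Divide through by 637 to get (x + 1)²/13 + (y - 9)²/49 = 1.
Ellipse, center (-1, 9), major axis vertical; a² = 49, b² = 13.
c² = a² - b² = 49 - 13 = 36, so c = 6.
Foci lie on the vertical axis through the center: (h, k ± c).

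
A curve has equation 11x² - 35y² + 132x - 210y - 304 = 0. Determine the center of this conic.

(-6, -3)

11(x² + 12x) -35(y² + 6y) = 304
Completing the square gives 11(x + 6)² -35(y + 3)² = 304 + 396 - 315 = 385.
Divide by 385: (x + 6)²/35 - (y + 3)²/11 = 1
Hyperbola with center (-6, -3).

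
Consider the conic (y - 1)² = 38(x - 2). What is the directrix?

x = -15/2

Vertex (2, 1); 4p = 38 so p = 19/2. Opens right.
Directrix is the vertical line x = h − p = 2 − (19/2) = -15/2.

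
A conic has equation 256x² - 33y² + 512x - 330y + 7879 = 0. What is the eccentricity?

e = 17/16

Group the x- and y-terms: 256(x² + 2x) -33(y² + 10y) = -7879
Complete the square: 256(x + 1)² -33(y + 5)² = -7879 + 256 - 825 = -8448
Dividing both sides by -8448: (y + 5)²/256 - (x + 1)²/33 = 1
Hyperbola, center (-1, -5), transverse axis vertical; a² = 256, b² = 33.
c² = a² + b² = 289, so c = 17.
e = c/a = 17/16.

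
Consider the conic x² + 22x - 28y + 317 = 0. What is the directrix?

y = 0

Only x is squared. Complete the square in x: (x + 11)² = 28(y - 7).
Vertex (-11, 7); 4p = 28 so p = 7. Opens up.
Directrix is the horizontal line y = k − p = 7 − (7) = 0.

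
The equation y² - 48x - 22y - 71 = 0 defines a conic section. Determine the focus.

Only y is squared. Complete the square in y: (y - 11)² = 48(x + 4).
Vertex (-4, 11); 4p = 48 so p = 12. Opens right.
Focus is p units from the vertex along the axis: (h + p, k).

(8, 11)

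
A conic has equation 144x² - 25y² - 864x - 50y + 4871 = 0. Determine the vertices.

Rearranging, 144(x² - 6x) -25(y² + 2y) = -4871.
Complete the square: 144(x - 3)² -25(y + 1)² = -4871 + 1296 - 25 = -3600
Divide through by -3600 to get (y + 1)²/144 - (x - 3)²/25 = 1.
Hyperbola, center (3, -1), transverse axis vertical; a² = 144, b² = 25.
a = 12. Vertices at (h, k ± a).

(3, -13) and (3, 11)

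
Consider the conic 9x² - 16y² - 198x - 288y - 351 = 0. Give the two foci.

Collect terms: 9(x² - 22x) -16(y² + 18y) = 351
9(x - 11)² -16(y + 9)² = 351 + 1089 - 1296 = 144
Divide through by 144 to get (x - 11)²/16 - (y + 9)²/9 = 1.
Hyperbola, center (11, -9), transverse axis horizontal; a² = 16, b² = 9.
c² = a² + b² = 16 + 9 = 25, so c = 5.
Foci lie on the horizontal axis through the center: (h ± c, k).

(6, -9) and (16, -9)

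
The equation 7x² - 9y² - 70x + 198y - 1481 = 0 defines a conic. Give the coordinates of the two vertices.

(-4, 11) and (14, 11)

Group the x- and y-terms: 7(x² - 10x) -9(y² - 22y) = 1481
7(x - 5)² -9(y - 11)² = 1481 + 175 - 1089 = 567
Divide through by 567 to get (x - 5)²/81 - (y - 11)²/63 = 1.
Hyperbola, center (5, 11), transverse axis horizontal; a² = 81, b² = 63.
a = 9. Vertices at (h ± a, k).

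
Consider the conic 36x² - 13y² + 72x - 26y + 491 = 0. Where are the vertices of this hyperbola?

(-1, -7) and (-1, 5)

Group the x- and y-terms: 36(x² + 2x) -13(y² + 2y) = -491
Complete the square: 36(x + 1)² -13(y + 1)² = -491 + 36 - 13 = -468
Divide by -468: (y + 1)²/36 - (x + 1)²/13 = 1
Hyperbola, center (-1, -1), transverse axis vertical; a² = 36, b² = 13.
a = 6. Vertices at (h, k ± a).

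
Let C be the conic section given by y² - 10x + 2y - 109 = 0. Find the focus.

(-17/2, -1)

Only y is squared. Complete the square in y: (y + 1)² = 10(x + 11).
Vertex (-11, -1); 4p = 10 so p = 5/2. Opens right.
Focus is p units from the vertex along the axis: (h + p, k).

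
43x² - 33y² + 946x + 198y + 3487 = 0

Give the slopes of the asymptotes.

√1419/33 and -√1419/33

Group: 43(x² + 22x) -33(y² - 6y) = -3487
Complete the square in x and y: 43(x + 11)² -33(y - 3)² = -3487 + 5203 - 297 = 1419
Divide through by 1419 to get (x + 11)²/33 - (y - 3)²/43 = 1.
Hyperbola, center (-11, 3), transverse axis horizontal; a² = 33, b² = 43.
For a horizontal hyperbola the asymptotes have slope ±b/a.
Here that is ±√43/√33 = ±√1419/33.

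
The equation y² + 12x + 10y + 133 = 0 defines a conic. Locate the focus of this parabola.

(-12, -5)

Only y is squared. Complete the square in y: (y + 5)² = -12(x + 9).
Vertex (-9, -5); 4p = -12 so p = -3. Opens left.
Focus is p units from the vertex along the axis: (h + p, k).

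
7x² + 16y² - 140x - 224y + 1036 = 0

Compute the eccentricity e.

Rearranging, 7(x² - 20x) + 16(y² - 14y) = -1036.
Complete the square in x and y: 7(x - 10)² + 16(y - 7)² = -1036 + 700 + 784 = 448
Divide through by 448 to get (x - 10)²/64 + (y - 7)²/28 = 1.
Ellipse, center (10, 7), major axis horizontal; a² = 64, b² = 28.
c² = a² - b² = 36, so c = 6.
e = c/a = 6/8 = 3/4.

e = 3/4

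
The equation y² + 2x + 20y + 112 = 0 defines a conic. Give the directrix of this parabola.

x = -11/2

Only y is squared. Complete the square in y: (y + 10)² = -2(x + 6).
Vertex (-6, -10); 4p = -2 so p = -1/2. Opens left.
Directrix is the vertical line x = h − p = -6 − (-1/2) = -11/2.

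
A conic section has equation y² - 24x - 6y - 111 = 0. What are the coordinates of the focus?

(1, 3)

Only y is squared. Complete the square in y: (y - 3)² = 24(x + 5).
Vertex (-5, 3); 4p = 24 so p = 6. Opens right.
Focus is p units from the vertex along the axis: (h + p, k).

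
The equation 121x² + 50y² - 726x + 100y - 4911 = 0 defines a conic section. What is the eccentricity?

Group the x- and y-terms: 121(x² - 6x) + 50(y² + 2y) = 4911
121(x - 3)² + 50(y + 1)² = 4911 + 1089 + 50 = 6050
Dividing both sides by 6050: (x - 3)²/50 + (y + 1)²/121 = 1
Ellipse, center (3, -1), major axis vertical; a² = 121, b² = 50.
c² = a² - b² = 71, so c = √71.
e = c/a = √71/11.

e = √71/11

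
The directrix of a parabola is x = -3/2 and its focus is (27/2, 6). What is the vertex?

The vertex is the midpoint between the focus and the directrix along the axis of symmetry.
Axis is horizontal (directrix is vertical). Vertex x-coordinate = (27/2 + (-3/2))/2 = 6; y-coordinate = 6.

(6, 6)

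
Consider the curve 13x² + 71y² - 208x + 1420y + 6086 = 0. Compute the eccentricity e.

Group the x- and y-terms: 13(x² - 16x) + 71(y² + 20y) = -6086
Completing the square gives 13(x - 8)² + 71(y + 10)² = -6086 + 832 + 7100 = 1846.
Divide by 1846: (x - 8)²/142 + (y + 10)²/26 = 1
Ellipse, center (8, -10), major axis horizontal; a² = 142, b² = 26.
c² = a² - b² = 116, so c = 2√29.
e = c/a = 2√29/√142 = √4118/71.

e = √4118/71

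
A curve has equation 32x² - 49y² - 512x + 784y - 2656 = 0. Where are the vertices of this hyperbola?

Group: 32(x² - 16x) -49(y² - 16y) = 2656
Complete the square: 32(x - 8)² -49(y - 8)² = 2656 + 2048 - 3136 = 1568
Divide through by 1568 to get (x - 8)²/49 - (y - 8)²/32 = 1.
Hyperbola, center (8, 8), transverse axis horizontal; a² = 49, b² = 32.
a = 7. Vertices at (h ± a, k).

(1, 8) and (15, 8)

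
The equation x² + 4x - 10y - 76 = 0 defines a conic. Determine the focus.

(-2, -11/2)

Only x is squared. Complete the square in x: (x + 2)² = 10(y + 8).
Vertex (-2, -8); 4p = 10 so p = 5/2. Opens up.
Focus is p units from the vertex along the axis: (h, k + p).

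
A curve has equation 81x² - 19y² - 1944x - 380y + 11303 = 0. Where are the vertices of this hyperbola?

(12, -19) and (12, -1)

Group: 81(x² - 24x) -19(y² + 20y) = -11303
Complete the square: 81(x - 12)² -19(y + 10)² = -11303 + 11664 - 1900 = -1539
Dividing both sides by -1539: (y + 10)²/81 - (x - 12)²/19 = 1
Hyperbola, center (12, -10), transverse axis vertical; a² = 81, b² = 19.
a = 9. Vertices at (h, k ± a).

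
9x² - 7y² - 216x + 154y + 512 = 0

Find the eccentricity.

Group: 9(x² - 24x) -7(y² - 22y) = -512
Complete the square in x and y: 9(x - 12)² -7(y - 11)² = -512 + 1296 - 847 = -63
Dividing both sides by -63: (y - 11)²/9 - (x - 12)²/7 = 1
Hyperbola, center (12, 11), transverse axis vertical; a² = 9, b² = 7.
c² = a² + b² = 16, so c = 4.
e = c/a = 4/3.

e = 4/3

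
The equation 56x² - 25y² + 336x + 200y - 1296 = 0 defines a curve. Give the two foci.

Rearranging, 56(x² + 6x) -25(y² - 8y) = 1296.
Complete the square in x and y: 56(x + 3)² -25(y - 4)² = 1296 + 504 - 400 = 1400
Dividing both sides by 1400: (x + 3)²/25 - (y - 4)²/56 = 1
Hyperbola, center (-3, 4), transverse axis horizontal; a² = 25, b² = 56.
c² = a² + b² = 25 + 56 = 81, so c = 9.
Foci lie on the horizontal axis through the center: (h ± c, k).

(-12, 4) and (6, 4)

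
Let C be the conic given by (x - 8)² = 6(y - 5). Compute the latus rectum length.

Vertex (8, 5); 4p = 6 so p = 3/2. Opens up.
Latus rectum length = |4p| = 6.

6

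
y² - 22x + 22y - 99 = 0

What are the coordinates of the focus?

(-9/2, -11)

Only y is squared. Complete the square in y: (y + 11)² = 22(x + 10).
Vertex (-10, -11); 4p = 22 so p = 11/2. Opens right.
Focus is p units from the vertex along the axis: (h + p, k).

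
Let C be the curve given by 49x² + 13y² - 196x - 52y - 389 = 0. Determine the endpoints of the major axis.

(2, -5) and (2, 9)

Rearranging, 49(x² - 4x) + 13(y² - 4y) = 389.
49(x - 2)² + 13(y - 2)² = 389 + 196 + 52 = 637
Divide through by 637 to get (x - 2)²/13 + (y - 2)²/49 = 1.
Ellipse, center (2, 2), major axis vertical; a² = 49, b² = 13.
a = 7. Vertices at (h, k ± a).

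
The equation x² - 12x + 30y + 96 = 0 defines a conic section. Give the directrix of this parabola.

y = 11/2

Only x is squared. Complete the square in x: (x - 6)² = -30(y + 2).
Vertex (6, -2); 4p = -30 so p = -15/2. Opens down.
Directrix is the horizontal line y = k − p = -2 − (-15/2) = 11/2.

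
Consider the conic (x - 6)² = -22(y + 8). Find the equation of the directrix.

Vertex (6, -8); 4p = -22 so p = -11/2. Opens down.
Directrix is the horizontal line y = k − p = -8 − (-11/2) = -5/2.

y = -5/2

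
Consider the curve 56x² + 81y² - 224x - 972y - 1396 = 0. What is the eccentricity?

e = 5/9

56(x² - 4x) + 81(y² - 12y) = 1396
Completing the square gives 56(x - 2)² + 81(y - 6)² = 1396 + 224 + 2916 = 4536.
Dividing both sides by 4536: (x - 2)²/81 + (y - 6)²/56 = 1
Ellipse, center (2, 6), major axis horizontal; a² = 81, b² = 56.
c² = a² - b² = 25, so c = 5.
e = c/a = 5/9.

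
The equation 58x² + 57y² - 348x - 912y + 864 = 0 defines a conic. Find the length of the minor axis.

Group the x- and y-terms: 58(x² - 6x) + 57(y² - 16y) = -864
Complete the square: 58(x - 3)² + 57(y - 8)² = -864 + 522 + 3648 = 3306
Dividing both sides by 3306: (x - 3)²/57 + (y - 8)²/58 = 1
Ellipse, center (3, 8), major axis vertical; a² = 58, b² = 57.
b² = 57 so b = √57; the minor axis has length 2b = 2√57.

2√57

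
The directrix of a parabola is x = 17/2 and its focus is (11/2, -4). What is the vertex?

(7, -4)

The vertex is the midpoint between the focus and the directrix along the axis of symmetry.
Axis is horizontal (directrix is vertical). Vertex x-coordinate = (11/2 + 17/2)/2 = 7; y-coordinate = -4.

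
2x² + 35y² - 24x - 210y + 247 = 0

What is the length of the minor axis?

Group: 2(x² - 12x) + 35(y² - 6y) = -247
Completing the square gives 2(x - 6)² + 35(y - 3)² = -247 + 72 + 315 = 140.
Dividing both sides by 140: (x - 6)²/70 + (y - 3)²/4 = 1
Ellipse, center (6, 3), major axis horizontal; a² = 70, b² = 4.
b² = 4 so b = 2; the minor axis has length 2b = 4.

4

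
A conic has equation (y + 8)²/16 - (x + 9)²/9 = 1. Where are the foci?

Center (-9, -8). The positive term is the y-term, so the transverse axis is vertical; a² = 16, b² = 9.
c² = a² + b² = 16 + 9 = 25, so c = 5.
Foci lie on the vertical axis through the center: (h, k ± c).

(-9, -13) and (-9, -3)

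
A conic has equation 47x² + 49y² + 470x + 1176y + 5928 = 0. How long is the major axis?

Group: 47(x² + 10x) + 49(y² + 24y) = -5928
Complete the square: 47(x + 5)² + 49(y + 12)² = -5928 + 1175 + 7056 = 2303
Divide through by 2303 to get (x + 5)²/49 + (y + 12)²/47 = 1.
Ellipse, center (-5, -12), major axis horizontal; a² = 49, b² = 47.
a² = 49 so a = 7; the major axis has length 2a = 14.

14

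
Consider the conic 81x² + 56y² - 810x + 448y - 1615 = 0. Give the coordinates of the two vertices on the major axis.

Collect terms: 81(x² - 10x) + 56(y² + 8y) = 1615
Completing the square gives 81(x - 5)² + 56(y + 4)² = 1615 + 2025 + 896 = 4536.
Dividing both sides by 4536: (x - 5)²/56 + (y + 4)²/81 = 1
Ellipse, center (5, -4), major axis vertical; a² = 81, b² = 56.
a = 9. Vertices at (h, k ± a).

(5, -13) and (5, 5)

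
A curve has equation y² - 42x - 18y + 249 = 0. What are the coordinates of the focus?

Only y is squared. Complete the square in y: (y - 9)² = 42(x - 4).
Vertex (4, 9); 4p = 42 so p = 21/2. Opens right.
Focus is p units from the vertex along the axis: (h + p, k).

(29/2, 9)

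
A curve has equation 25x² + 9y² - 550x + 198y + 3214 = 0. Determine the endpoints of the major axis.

25(x² - 22x) + 9(y² + 22y) = -3214
Complete the square: 25(x - 11)² + 9(y + 11)² = -3214 + 3025 + 1089 = 900
Divide by 900: (x - 11)²/36 + (y + 11)²/100 = 1
Ellipse, center (11, -11), major axis vertical; a² = 100, b² = 36.
a = 10. Vertices at (h, k ± a).

(11, -21) and (11, -1)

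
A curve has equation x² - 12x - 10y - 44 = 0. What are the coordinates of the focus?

Only x is squared. Complete the square in x: (x - 6)² = 10(y + 8).
Vertex (6, -8); 4p = 10 so p = 5/2. Opens up.
Focus is p units from the vertex along the axis: (h, k + p).

(6, -11/2)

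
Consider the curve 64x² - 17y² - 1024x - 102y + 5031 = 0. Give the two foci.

Group: 64(x² - 16x) -17(y² + 6y) = -5031
64(x - 8)² -17(y + 3)² = -5031 + 4096 - 153 = -1088
Divide through by -1088 to get (y + 3)²/64 - (x - 8)²/17 = 1.
Hyperbola, center (8, -3), transverse axis vertical; a² = 64, b² = 17.
c² = a² + b² = 64 + 17 = 81, so c = 9.
Foci lie on the vertical axis through the center: (h, k ± c).

(8, -12) and (8, 6)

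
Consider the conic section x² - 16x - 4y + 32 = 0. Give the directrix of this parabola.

y = -9

Only x is squared. Complete the square in x: (x - 8)² = 4(y + 8).
Vertex (8, -8); 4p = 4 so p = 1. Opens up.
Directrix is the horizontal line y = k − p = -8 − (1) = -9.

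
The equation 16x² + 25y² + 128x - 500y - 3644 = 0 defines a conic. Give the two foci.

(-16, 10) and (8, 10)

Group the x- and y-terms: 16(x² + 8x) + 25(y² - 20y) = 3644
Complete the square: 16(x + 4)² + 25(y - 10)² = 3644 + 256 + 2500 = 6400
Divide through by 6400 to get (x + 4)²/400 + (y - 10)²/256 = 1.
Ellipse, center (-4, 10), major axis horizontal; a² = 400, b² = 256.
c² = a² - b² = 400 - 256 = 144, so c = 12.
Foci lie on the horizontal axis through the center: (h ± c, k).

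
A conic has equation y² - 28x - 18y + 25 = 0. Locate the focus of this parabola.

(5, 9)

Only y is squared. Complete the square in y: (y - 9)² = 28(x + 2).
Vertex (-2, 9); 4p = 28 so p = 7. Opens right.
Focus is p units from the vertex along the axis: (h + p, k).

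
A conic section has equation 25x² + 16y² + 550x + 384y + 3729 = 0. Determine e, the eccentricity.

Rearranging, 25(x² + 22x) + 16(y² + 24y) = -3729.
Complete the square in x and y: 25(x + 11)² + 16(y + 12)² = -3729 + 3025 + 2304 = 1600
Dividing both sides by 1600: (x + 11)²/64 + (y + 12)²/100 = 1
Ellipse, center (-11, -12), major axis vertical; a² = 100, b² = 64.
c² = a² - b² = 36, so c = 6.
e = c/a = 6/10 = 3/5.

e = 3/5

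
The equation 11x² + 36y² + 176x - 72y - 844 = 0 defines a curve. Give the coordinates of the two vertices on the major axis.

Group the x- and y-terms: 11(x² + 16x) + 36(y² - 2y) = 844
Complete the square in x and y: 11(x + 8)² + 36(y - 1)² = 844 + 704 + 36 = 1584
Divide through by 1584 to get (x + 8)²/144 + (y - 1)²/44 = 1.
Ellipse, center (-8, 1), major axis horizontal; a² = 144, b² = 44.
a = 12. Vertices at (h ± a, k).

(-20, 1) and (4, 1)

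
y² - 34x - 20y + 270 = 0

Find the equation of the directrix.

x = -7/2

Only y is squared. Complete the square in y: (y - 10)² = 34(x - 5).
Vertex (5, 10); 4p = 34 so p = 17/2. Opens right.
Directrix is the vertical line x = h − p = 5 − (17/2) = -7/2.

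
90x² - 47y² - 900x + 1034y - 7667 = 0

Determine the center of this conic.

Collect terms: 90(x² - 10x) -47(y² - 22y) = 7667
Complete the square in x and y: 90(x - 5)² -47(y - 11)² = 7667 + 2250 - 5687 = 4230
Divide by 4230: (x - 5)²/47 - (y - 11)²/90 = 1
Hyperbola with center (5, 11).

(5, 11)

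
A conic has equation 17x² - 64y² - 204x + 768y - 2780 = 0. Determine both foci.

Group: 17(x² - 12x) -64(y² - 12y) = 2780
Complete the square: 17(x - 6)² -64(y - 6)² = 2780 + 612 - 2304 = 1088
Divide through by 1088 to get (x - 6)²/64 - (y - 6)²/17 = 1.
Hyperbola, center (6, 6), transverse axis horizontal; a² = 64, b² = 17.
c² = a² + b² = 64 + 17 = 81, so c = 9.
Foci lie on the horizontal axis through the center: (h ± c, k).

(-3, 6) and (15, 6)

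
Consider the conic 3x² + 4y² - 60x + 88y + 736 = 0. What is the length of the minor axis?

3(x² - 20x) + 4(y² + 22y) = -736
3(x - 10)² + 4(y + 11)² = -736 + 300 + 484 = 48
Dividing both sides by 48: (x - 10)²/16 + (y + 11)²/12 = 1
Ellipse, center (10, -11), major axis horizontal; a² = 16, b² = 12.
b² = 12 so b = 2√3; the minor axis has length 2b = 4√3.

4√3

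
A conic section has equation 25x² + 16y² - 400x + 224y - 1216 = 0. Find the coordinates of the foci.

Collect terms: 25(x² - 16x) + 16(y² + 14y) = 1216
25(x - 8)² + 16(y + 7)² = 1216 + 1600 + 784 = 3600
Dividing both sides by 3600: (x - 8)²/144 + (y + 7)²/225 = 1
Ellipse, center (8, -7), major axis vertical; a² = 225, b² = 144.
c² = a² - b² = 225 - 144 = 81, so c = 9.
Foci lie on the vertical axis through the center: (h, k ± c).

(8, -16) and (8, 2)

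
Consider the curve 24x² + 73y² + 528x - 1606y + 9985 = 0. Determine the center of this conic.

Group: 24(x² + 22x) + 73(y² - 22y) = -9985
24(x + 11)² + 73(y - 11)² = -9985 + 2904 + 8833 = 1752
Divide through by 1752 to get (x + 11)²/73 + (y - 11)²/24 = 1.
Ellipse with center (-11, 11).

(-11, 11)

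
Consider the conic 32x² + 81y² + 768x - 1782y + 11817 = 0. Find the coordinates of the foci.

Group: 32(x² + 24x) + 81(y² - 22y) = -11817
32(x + 12)² + 81(y - 11)² = -11817 + 4608 + 9801 = 2592
Divide through by 2592 to get (x + 12)²/81 + (y - 11)²/32 = 1.
Ellipse, center (-12, 11), major axis horizontal; a² = 81, b² = 32.
c² = a² - b² = 81 - 32 = 49, so c = 7.
Foci lie on the horizontal axis through the center: (h ± c, k).

(-19, 11) and (-5, 11)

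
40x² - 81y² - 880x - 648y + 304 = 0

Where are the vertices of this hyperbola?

Group the x- and y-terms: 40(x² - 22x) -81(y² + 8y) = -304
Completing the square gives 40(x - 11)² -81(y + 4)² = -304 + 4840 - 1296 = 3240.
Divide by 3240: (x - 11)²/81 - (y + 4)²/40 = 1
Hyperbola, center (11, -4), transverse axis horizontal; a² = 81, b² = 40.
a = 9. Vertices at (h ± a, k).

(2, -4) and (20, -4)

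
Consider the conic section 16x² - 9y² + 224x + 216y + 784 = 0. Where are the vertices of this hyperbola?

Collect terms: 16(x² + 14x) -9(y² - 24y) = -784
Complete the square: 16(x + 7)² -9(y - 12)² = -784 + 784 - 1296 = -1296
Divide by -1296: (y - 12)²/144 - (x + 7)²/81 = 1
Hyperbola, center (-7, 12), transverse axis vertical; a² = 144, b² = 81.
a = 12. Vertices at (h, k ± a).

(-7, 0) and (-7, 24)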